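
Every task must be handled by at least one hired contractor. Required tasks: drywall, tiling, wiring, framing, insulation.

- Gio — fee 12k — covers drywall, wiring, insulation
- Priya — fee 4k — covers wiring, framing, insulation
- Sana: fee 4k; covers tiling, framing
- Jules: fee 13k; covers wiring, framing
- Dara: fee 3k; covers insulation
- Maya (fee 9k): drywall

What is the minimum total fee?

Choose Gio and Sana: together they cover drywall, tiling, wiring, framing, insulation — every task.
Total fee: 12 + 4 = 16.

16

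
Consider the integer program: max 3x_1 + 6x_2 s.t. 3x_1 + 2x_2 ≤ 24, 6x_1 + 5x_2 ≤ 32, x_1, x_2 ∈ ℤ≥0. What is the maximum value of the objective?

36

The continuous relaxation peaks at (0, 6.4) with value 38.40; rounding to a feasible lattice point costs some objective.
(x_1,x_2)=(0,6): 3·0+2·6=12≤24, 6·0+5·6=30≤32, objective 36.
(x_1,x_2)=(1,5): 3·1+2·5=13≤24, 6·1+5·5=31≤32, objective 33.
The best lattice point is (0,6), giving 36.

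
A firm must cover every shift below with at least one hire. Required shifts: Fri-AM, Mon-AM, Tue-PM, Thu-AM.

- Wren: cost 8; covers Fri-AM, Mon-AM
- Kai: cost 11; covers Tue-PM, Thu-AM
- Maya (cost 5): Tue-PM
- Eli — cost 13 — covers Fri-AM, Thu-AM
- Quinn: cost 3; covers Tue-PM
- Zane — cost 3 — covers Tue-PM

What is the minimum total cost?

The greedy cost-per-new-shift heuristic would pick Quinn, Wren, and Kai for 22, but a cheaper cover exists.
Choose Wren and Kai: together they cover Fri-AM, Mon-AM, Tue-PM, Thu-AM — every shift.
Total cost: 8 + 11 = 19.
No cover costs less than 19.

19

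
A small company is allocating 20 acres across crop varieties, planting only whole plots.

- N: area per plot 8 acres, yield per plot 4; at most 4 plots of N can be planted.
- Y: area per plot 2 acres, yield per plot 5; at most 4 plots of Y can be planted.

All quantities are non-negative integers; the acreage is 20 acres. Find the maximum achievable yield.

24

Y has the best ratio (5/2); taking only Y gives at most 4×5 = 20 (stopped by the supply cap of 4).
Mixing does better — 1×N and 4×Y: area 16 ≤ 20, yield 1·4 + 4·5 = 24.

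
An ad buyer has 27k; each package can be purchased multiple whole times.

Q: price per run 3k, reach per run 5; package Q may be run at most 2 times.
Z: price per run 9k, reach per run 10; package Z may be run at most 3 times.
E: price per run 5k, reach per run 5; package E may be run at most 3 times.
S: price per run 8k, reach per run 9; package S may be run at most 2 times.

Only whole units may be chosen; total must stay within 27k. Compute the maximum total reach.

33

Q has the best ratio (5/3); taking only Q gives at most 2×5 = 10 (stopped by the supply cap of 2).
Mixing does better — 2×Q, 1×E, and 2×S: price 27 ≤ 27, reach 2·5 + 1·5 + 2·9 = 33.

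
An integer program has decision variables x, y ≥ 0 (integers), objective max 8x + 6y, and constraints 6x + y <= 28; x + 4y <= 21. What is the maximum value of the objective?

The continuous relaxation peaks at (3.96, 4.26) with value 57.22; rounding to a feasible lattice point costs some objective.
(x,y)=(4,4): 6·4+1·4=28≤28, 1·4+4·4=20≤21, objective 56.
(x,y)=(4,3): 6·4+1·3=27≤28, 1·4+4·3=16≤21, objective 50.
No feasible integer point exceeds 56.

56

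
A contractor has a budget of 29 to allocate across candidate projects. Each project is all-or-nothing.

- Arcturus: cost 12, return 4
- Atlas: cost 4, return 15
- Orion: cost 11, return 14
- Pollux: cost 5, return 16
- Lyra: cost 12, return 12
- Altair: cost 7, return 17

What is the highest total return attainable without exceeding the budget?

62

Allowing fractional choices, the relaxed optimum would be about 64.0, but projects are indivisible.
Arcturus + Atlas + Pollux + Altair: cost 12 + 4 + 5 + 7 = 28 ≤ 29, return 4 + 15 + 16 + 17 = 52.
Atlas + Pollux + Lyra + Altair: cost 4 + 5 + 12 + 7 = 28 ≤ 29, return 15 + 16 + 12 + 17 = 60.
Atlas + Orion + Pollux + Altair: cost 4 + 11 + 5 + 7 = 27 ≤ 29, return 15 + 14 + 16 + 17 = 62.
Best is Atlas, Orion, Pollux, and Altair with total return 62.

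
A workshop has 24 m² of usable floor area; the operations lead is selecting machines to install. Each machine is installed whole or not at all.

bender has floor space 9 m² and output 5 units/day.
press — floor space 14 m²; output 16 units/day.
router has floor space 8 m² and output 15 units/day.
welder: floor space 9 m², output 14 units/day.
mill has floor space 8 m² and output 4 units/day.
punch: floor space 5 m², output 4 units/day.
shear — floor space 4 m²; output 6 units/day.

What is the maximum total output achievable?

35

press + router: floor space 14 + 8 = 22 ≤ 24, output 16 + 15 = 31.
router + welder + shear: floor space 8 + 9 + 4 = 21 ≤ 24, output 15 + 14 + 6 = 35.
router + welder + punch: floor space 8 + 9 + 5 = 22 ≤ 24, output 15 + 14 + 4 = 33.
Best is router, welder, and shear with total output 35.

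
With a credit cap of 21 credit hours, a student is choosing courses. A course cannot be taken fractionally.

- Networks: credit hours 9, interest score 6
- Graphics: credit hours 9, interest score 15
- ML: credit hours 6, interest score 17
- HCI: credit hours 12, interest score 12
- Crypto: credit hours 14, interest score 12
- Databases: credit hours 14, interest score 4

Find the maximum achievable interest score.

32

Graphics + ML: credit hours 9 + 6 = 15 ≤ 21, interest score 15 + 17 = 32.
ML + HCI: credit hours 6 + 12 = 18 ≤ 21, interest score 17 + 12 = 29.
ML + Crypto: credit hours 6 + 14 = 20 ≤ 21, interest score 17 + 12 = 29.
Best is Graphics and ML with total interest score 32.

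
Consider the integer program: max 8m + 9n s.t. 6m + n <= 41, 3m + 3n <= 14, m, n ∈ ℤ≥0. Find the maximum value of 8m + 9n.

(m,n)=(0,4): 6·0+1·4=4≤41, 3·0+3·4=12≤14, objective 36.
(m,n)=(1,3): 6·1+1·3=9≤41, 3·1+3·3=12≤14, objective 35.
(m,n)=(0,3): 6·0+1·3=3≤41, 3·0+3·3=9≤14, objective 27.
Maximum is 36 at (m,n)=(0,4).

36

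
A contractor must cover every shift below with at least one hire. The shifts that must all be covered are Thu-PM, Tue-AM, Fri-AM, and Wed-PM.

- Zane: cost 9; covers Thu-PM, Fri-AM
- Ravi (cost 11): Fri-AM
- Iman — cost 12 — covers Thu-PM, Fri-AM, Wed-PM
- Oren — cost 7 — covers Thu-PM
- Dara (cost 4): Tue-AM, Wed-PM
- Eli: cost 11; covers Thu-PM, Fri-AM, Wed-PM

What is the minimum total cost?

Choose Zane and Dara: together they cover Thu-PM, Tue-AM, Fri-AM, Wed-PM — every shift.
Total cost: 9 + 4 = 13.
No cover costs less than 13.

13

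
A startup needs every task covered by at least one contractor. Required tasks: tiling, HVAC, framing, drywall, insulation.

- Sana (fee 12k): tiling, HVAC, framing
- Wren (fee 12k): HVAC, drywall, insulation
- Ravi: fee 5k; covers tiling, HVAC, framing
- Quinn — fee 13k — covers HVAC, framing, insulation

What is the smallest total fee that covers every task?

17

Choose Wren and Ravi: together they cover tiling, HVAC, framing, drywall, insulation — every task.
Total fee: 12 + 5 = 17.
No cover costs less than 17.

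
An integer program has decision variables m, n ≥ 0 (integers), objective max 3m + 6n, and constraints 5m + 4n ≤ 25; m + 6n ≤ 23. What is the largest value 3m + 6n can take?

Relaxing integrality, the LP optimum is 27.46 at (m,n) = (2.23, 3.46), which is not an integer point.
(m,n)=(2,3): 5·2+4·3=22≤25, 1·2+6·3=20≤23, objective 24.
(m,n)=(3,2): 5·3+4·2=23≤25, 1·3+6·2=15≤23, objective 21.
(m,n)=(1,3): 5·1+4·3=17≤25, 1·1+6·3=19≤23, objective 21.
(m,n)=(2,2): 5·2+4·2=18≤25, 1·2+6·2=14≤23, objective 18.
Maximum is 24 at (m,n)=(2,3).

24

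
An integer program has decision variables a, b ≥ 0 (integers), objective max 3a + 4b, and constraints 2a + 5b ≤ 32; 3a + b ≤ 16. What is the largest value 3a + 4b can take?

Relaxing integrality, the LP optimum is 30.77 at (a,b) = (3.69, 4.92), which is not an integer point.
(a,b)=(3,5): 2·3+5·5=31≤32, 3·3+1·5=14≤16, objective 29.
(a,b)=(4,4): 2·4+5·4=28≤32, 3·4+1·4=16≤16, objective 28.
(a,b)=(2,5): 2·2+5·5=29≤32, 3·2+1·5=11≤16, objective 26.
(a,b)=(3,4): 2·3+5·4=26≤32, 3·3+1·4=13≤16, objective 25.
Maximum is 29 at (a,b)=(3,5).

29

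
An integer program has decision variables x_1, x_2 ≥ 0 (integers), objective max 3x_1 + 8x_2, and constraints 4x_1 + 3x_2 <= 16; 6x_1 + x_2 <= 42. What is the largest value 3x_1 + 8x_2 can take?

The continuous relaxation peaks at (0, 5.33) with value 42.67; rounding to a feasible lattice point costs some objective.
(x_1,x_2)=(0,5): 4·0+3·5=15≤16, 6·0+1·5=5≤42, objective 40.
(x_1,x_2)=(1,4): 4·1+3·4=16≤16, 6·1+1·4=10≤42, objective 35.
(x_1,x_2)=(0,4): 4·0+3·4=12≤16, 6·0+1·4=4≤42, objective 32.
No feasible integer point exceeds 40.

40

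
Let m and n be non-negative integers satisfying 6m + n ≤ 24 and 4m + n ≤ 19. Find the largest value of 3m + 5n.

95

(m,n)=(0,19) is feasible, giving 95.
(m,n)=(0,18) is feasible, giving 90.
No feasible integer point exceeds 95.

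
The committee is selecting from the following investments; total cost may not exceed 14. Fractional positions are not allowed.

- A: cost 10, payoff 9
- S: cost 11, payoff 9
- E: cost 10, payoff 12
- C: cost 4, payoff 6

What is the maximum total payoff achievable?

A + C: cost 10 + 4 = 14 ≤ 14, payoff 9 + 6 = 15.
E + C: cost 10 + 4 = 14 ≤ 14, payoff 12 + 6 = 18.
Best is E and C with total payoff 18.

18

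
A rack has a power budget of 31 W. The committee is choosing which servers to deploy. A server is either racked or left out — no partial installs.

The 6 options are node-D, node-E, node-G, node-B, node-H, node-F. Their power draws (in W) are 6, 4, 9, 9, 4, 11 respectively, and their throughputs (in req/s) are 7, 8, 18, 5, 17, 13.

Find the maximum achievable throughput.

56

This is an integer program with binary decision variables.
Allowing fractional choices, the relaxed optimum would be about 59.5, but servers are indivisible.
node-D + node-G + node-H + node-F: power draw 6 + 9 + 4 + 11 = 30 ≤ 31, throughput 7 + 18 + 17 + 13 = 55.
node-D + node-E + node-G + node-H: power draw 6 + 4 + 9 + 4 = 23 ≤ 31, throughput 7 + 8 + 18 + 17 = 50.
node-E + node-G + node-H + node-F: power draw 4 + 9 + 4 + 11 = 28 ≤ 31, throughput 8 + 18 + 17 + 13 = 56.
Best is node-E, node-G, node-H, and node-F with total throughput 56.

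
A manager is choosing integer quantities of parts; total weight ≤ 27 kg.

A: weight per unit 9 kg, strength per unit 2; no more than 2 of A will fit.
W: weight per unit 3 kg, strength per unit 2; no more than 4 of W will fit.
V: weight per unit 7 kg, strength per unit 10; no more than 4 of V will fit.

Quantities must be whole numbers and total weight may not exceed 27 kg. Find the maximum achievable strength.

34

2×W and 3×V: weight 27 ≤ 27, strength 2·2 + 3·10 = 34.
1×W and 3×V: weight 24 ≤ 27, strength 1·2 + 3·10 = 32.
Best is 34.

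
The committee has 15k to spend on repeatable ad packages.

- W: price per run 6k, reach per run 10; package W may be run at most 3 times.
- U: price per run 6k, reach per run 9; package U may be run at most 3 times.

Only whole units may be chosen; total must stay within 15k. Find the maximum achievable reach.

20

W has the best ratio (10/6); taking only W gives at most 2×10 = 20 (stopped by the price limit).
Optimal: 2×W: price 12 ≤ 15, reach 2·10 = 20.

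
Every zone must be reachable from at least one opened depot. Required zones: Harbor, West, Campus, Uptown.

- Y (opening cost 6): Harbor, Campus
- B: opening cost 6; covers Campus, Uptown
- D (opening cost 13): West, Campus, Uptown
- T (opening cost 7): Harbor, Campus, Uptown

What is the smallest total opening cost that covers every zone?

The greedy cost-per-new-zone heuristic would pick T and D for 20, but a cheaper cover exists.
Choose Y and D: together they cover Harbor, West, Campus, Uptown — every zone.
Total opening cost: 6 + 13 = 19.
No cover costs less than 19.

19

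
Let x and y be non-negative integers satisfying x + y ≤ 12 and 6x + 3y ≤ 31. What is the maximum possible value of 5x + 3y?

Relaxing integrality, the LP optimum is 31.00 at (x,y) = (0, 10.3), which is not an integer point.
(x,y)=(0,10): 1·0+1·10=10≤12, 6·0+3·10=30≤31, objective 30.
(x,y)=(0,9): 1·0+1·9=9≤12, 6·0+3·9=27≤31, objective 27.
The best lattice point is (0,10), giving 30.

30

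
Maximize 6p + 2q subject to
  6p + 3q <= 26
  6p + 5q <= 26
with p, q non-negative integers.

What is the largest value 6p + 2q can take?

24

(p,q)=(4,0): 6·4+3·0=24≤26, 6·4+5·0=24≤26, objective 24.
(p,q)=(3,1): 6·3+3·1=21≤26, 6·3+5·1=23≤26, objective 20.
(p,q)=(3,0): 6·3+3·0=18≤26, 6·3+5·0=18≤26, objective 18.
The best lattice point is (4,0), giving 24.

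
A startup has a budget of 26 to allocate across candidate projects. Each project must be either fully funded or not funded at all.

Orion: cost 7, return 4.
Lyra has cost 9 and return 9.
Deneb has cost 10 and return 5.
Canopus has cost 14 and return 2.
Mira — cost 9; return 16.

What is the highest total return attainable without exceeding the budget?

This is a 0-1 knapsack instance.
Orion + Lyra + Mira: cost 7 + 9 + 9 = 25 ≤ 26, return 4 + 9 + 16 = 29.
Lyra + Mira: cost 9 + 9 = 18 ≤ 26, return 9 + 16 = 25.
Best is Orion, Lyra, and Mira with total return 29.

29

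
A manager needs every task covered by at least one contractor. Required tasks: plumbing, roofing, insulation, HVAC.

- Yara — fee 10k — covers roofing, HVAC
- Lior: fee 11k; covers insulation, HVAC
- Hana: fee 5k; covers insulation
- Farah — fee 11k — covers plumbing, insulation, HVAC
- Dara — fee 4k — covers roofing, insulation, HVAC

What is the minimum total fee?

15

Choose Farah and Dara: together they cover plumbing, roofing, insulation, HVAC — every task.
Total fee: 11 + 4 = 15.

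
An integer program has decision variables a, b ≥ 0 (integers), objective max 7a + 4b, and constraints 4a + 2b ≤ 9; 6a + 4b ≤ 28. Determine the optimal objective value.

(a,b)=(0,4): 4·0+2·4=8≤9, 6·0+4·4=16≤28, objective 16.
(a,b)=(0,3): 4·0+2·3=6≤9, 6·0+4·3=12≤28, objective 12.
The best lattice point is (0,4), giving 16.

16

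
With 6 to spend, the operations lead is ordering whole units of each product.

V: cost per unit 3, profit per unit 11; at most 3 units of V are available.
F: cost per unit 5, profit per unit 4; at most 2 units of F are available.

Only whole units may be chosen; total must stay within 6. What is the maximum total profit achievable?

This is a bounded integer knapsack.
1×V: cost 3 ≤ 6, profit 1·11 = 11.
2×V: cost 6 ≤ 6, profit 2·11 = 22.
Best is 22.

22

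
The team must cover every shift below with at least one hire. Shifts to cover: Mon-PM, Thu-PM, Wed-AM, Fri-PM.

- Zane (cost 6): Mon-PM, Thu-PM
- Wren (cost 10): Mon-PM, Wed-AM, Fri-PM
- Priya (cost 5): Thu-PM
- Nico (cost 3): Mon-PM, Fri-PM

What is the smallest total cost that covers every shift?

The greedy cost-per-new-shift heuristic would pick Nico, Priya, and Wren for 18, but a cheaper cover exists.
Choose Wren and Priya: together they cover Mon-PM, Thu-PM, Wed-AM, Fri-PM — every shift.
Total cost: 10 + 5 = 15.
No cover costs less than 15.

15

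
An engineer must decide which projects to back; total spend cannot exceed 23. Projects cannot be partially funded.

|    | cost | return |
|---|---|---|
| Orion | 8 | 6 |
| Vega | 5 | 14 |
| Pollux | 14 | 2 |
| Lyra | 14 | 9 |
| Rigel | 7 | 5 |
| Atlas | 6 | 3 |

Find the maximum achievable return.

Allowing fractional choices, the relaxed optimum would be about 26.9, but projects are indivisible.
Vega + Lyra: cost 5 + 14 = 19 ≤ 23, return 14 + 9 = 23.
Orion + Vega + Rigel: cost 8 + 5 + 7 = 20 ≤ 23, return 6 + 14 + 5 = 25.
Best is Orion, Vega, and Rigel with total return 25.

25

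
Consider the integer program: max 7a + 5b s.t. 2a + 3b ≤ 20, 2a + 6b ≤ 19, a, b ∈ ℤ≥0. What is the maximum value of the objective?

The continuous relaxation peaks at (9.5, 0) with value 66.50; rounding to a feasible lattice point costs some objective.
(a,b)=(9,0): 2·9+3·0=18≤20, 2·9+6·0=18≤19, objective 63.
(a,b)=(8,0): 2·8+3·0=16≤20, 2·8+6·0=16≤19, objective 56.
The best lattice point is (9,0), giving 63.

63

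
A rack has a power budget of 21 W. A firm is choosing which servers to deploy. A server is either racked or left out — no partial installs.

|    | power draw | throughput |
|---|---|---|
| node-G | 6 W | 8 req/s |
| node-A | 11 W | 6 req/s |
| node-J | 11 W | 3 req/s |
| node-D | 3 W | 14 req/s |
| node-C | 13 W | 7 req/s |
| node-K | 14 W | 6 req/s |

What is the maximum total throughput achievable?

28

Take node-G, node-A, and node-D: power draw 6 + 11 + 3 = 20 ≤ 21, throughput 8 + 6 + 14 = 28.
No other feasible combination does better.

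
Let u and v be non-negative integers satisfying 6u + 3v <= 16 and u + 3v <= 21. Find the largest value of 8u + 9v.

45

Relaxing integrality, the LP optimum is 48.00 at (u,v) = (0, 5.33), which is not an integer point.
(u,v)=(0,5): 6·0+3·5=15≤16, 1·0+3·5=15≤21, objective 45.
(u,v)=(0,4): 6·0+3·4=12≤16, 1·0+3·4=12≤21, objective 36.
The best lattice point is (0,5), giving 45.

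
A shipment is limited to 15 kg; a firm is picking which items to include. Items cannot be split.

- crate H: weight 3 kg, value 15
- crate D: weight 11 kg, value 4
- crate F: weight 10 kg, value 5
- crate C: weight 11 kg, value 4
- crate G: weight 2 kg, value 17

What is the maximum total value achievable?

crate H + crate F + crate G: weight 3 + 10 + 2 = 15 ≤ 15, value 15 + 5 + 17 = 37.
crate H + crate G: weight 3 + 2 = 5 ≤ 15, value 15 + 17 = 32.
Best is crate H, crate F, and crate G with total value 37.

37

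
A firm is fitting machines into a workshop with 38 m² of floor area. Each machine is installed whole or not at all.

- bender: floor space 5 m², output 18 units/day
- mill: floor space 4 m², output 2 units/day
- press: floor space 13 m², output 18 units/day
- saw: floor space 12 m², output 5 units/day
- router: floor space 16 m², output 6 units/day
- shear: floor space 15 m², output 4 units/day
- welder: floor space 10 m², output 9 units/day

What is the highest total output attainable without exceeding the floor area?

Treat it as a binary knapsack problem.
bender + mill + press + welder: floor space 5 + 4 + 13 + 10 = 32 ≤ 38, output 18 + 2 + 18 + 9 = 47.
bender + press + welder: floor space 5 + 13 + 10 = 28 ≤ 38, output 18 + 18 + 9 = 45.
bender + mill + press + router: floor space 5 + 4 + 13 + 16 = 38 ≤ 38, output 18 + 2 + 18 + 6 = 44.
Best is bender, mill, press, and welder with total output 47.

47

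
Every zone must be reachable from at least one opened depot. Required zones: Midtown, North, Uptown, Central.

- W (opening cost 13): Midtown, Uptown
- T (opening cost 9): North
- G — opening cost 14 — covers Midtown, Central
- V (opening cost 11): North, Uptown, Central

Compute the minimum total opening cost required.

Choose W and V: together they cover Midtown, North, Uptown, Central — every zone.
Total opening cost: 13 + 11 = 24.
No cover costs less than 24.

24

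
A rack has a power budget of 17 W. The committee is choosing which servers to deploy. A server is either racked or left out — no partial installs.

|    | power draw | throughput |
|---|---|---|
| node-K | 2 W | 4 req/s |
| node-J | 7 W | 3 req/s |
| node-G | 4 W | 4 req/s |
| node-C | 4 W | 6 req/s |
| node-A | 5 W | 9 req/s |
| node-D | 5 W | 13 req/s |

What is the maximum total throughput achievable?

Allowing fractional choices, the relaxed optimum would be about 33.0, but servers are indivisible.
node-C + node-A + node-D: power draw 4 + 5 + 5 = 14 ≤ 17, throughput 6 + 9 + 13 = 28.
node-K + node-G + node-A + node-D: power draw 2 + 4 + 5 + 5 = 16 ≤ 17, throughput 4 + 4 + 9 + 13 = 30.
node-K + node-C + node-A + node-D: power draw 2 + 4 + 5 + 5 = 16 ≤ 17, throughput 4 + 6 + 9 + 13 = 32.
Best is node-K, node-C, node-A, and node-D with total throughput 32.

32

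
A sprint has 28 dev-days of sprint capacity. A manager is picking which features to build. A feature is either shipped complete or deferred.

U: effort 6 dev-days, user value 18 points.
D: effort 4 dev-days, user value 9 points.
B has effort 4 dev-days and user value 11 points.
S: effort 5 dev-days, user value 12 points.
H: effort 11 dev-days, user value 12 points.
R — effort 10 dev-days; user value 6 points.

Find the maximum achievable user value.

Take U, B, S, and H: effort 6 + 4 + 5 + 11 = 26 ≤ 28, user value 18 + 11 + 12 + 12 = 53.
No other feasible combination does better.

53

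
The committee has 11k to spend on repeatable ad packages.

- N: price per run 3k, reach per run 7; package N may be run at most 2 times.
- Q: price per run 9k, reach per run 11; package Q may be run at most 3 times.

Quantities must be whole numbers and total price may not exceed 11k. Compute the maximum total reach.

14

Take 2×N: price 6 ≤ 11, reach 2·7 = 14.
N has the best ratio (7/3) and is taken to its limit of 2; remaining capacity is filled optimally with the others.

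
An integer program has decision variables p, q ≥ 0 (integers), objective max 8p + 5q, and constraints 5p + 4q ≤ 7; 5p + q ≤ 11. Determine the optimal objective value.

Relaxing integrality, the LP optimum is 11.20 at (p,q) = (1.4, 0), which is not an integer point.
(p,q)=(1,0): 5·1+4·0=5≤7, 5·1+1·0=5≤11, objective 8.
(p,q)=(0,1): 5·0+4·1=4≤7, 5·0+1·1=1≤11, objective 5.
(p,q)=(0,0): 5·0+4·0=0≤7, 5·0+1·0=0≤11, objective 0.
The best lattice point is (1,0), giving 8.

8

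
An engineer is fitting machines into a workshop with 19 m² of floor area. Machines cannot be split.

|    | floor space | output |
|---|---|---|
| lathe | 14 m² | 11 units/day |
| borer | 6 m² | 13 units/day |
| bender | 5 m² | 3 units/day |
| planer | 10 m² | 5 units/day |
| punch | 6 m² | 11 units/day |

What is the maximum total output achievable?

27

borer + punch: floor space 6 + 6 = 12 ≤ 19, output 13 + 11 = 24.
borer + bender + punch: floor space 6 + 5 + 6 = 17 ≤ 19, output 13 + 3 + 11 = 27.
borer + planer: floor space 6 + 10 = 16 ≤ 19, output 13 + 5 = 18.
Best is borer, bender, and punch with total output 27.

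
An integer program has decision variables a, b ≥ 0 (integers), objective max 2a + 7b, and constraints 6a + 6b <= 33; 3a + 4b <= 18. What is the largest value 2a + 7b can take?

28

(a,b)=(0,4): 6·0+6·4=24≤33, 3·0+4·4=16≤18, objective 28.
(a,b)=(1,3): 6·1+6·3=24≤33, 3·1+4·3=15≤18, objective 23.
(a,b)=(0,3): 6·0+6·3=18≤33, 3·0+4·3=12≤18, objective 21.
The best lattice point is (0,4), giving 28.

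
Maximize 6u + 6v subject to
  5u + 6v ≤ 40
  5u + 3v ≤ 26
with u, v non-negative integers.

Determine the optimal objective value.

42

The continuous relaxation peaks at (2.4, 4.67) with value 42.40; rounding to a feasible lattice point costs some objective.
(u,v)=(2,5): 5·2+6·5=40≤40, 5·2+3·5=25≤26, objective 42.
(u,v)=(2,4): 5·2+6·4=34≤40, 5·2+3·4=22≤26, objective 36.
(u,v)=(1,5): 5·1+6·5=35≤40, 5·1+3·5=20≤26, objective 36.
(u,v)=(3,3): 5·3+6·3=33≤40, 5·3+3·3=24≤26, objective 36.
The best lattice point is (2,5), giving 42.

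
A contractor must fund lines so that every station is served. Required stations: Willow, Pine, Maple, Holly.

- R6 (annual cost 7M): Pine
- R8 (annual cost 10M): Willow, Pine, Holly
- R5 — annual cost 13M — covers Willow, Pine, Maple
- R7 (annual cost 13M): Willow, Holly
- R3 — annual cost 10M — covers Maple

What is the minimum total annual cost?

20

Choose R8 and R3: together they cover Willow, Pine, Maple, Holly — every station.
Total annual cost: 10 + 10 = 20.
No cover costs less than 20.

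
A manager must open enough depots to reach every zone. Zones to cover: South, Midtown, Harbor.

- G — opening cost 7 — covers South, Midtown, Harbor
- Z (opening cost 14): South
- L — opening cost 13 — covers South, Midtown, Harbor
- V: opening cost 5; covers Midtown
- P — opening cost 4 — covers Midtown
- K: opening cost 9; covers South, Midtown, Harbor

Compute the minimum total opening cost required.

7

G alone covers South, Midtown, Harbor — every zone.
Total opening cost: 7.
No cover costs less than 7.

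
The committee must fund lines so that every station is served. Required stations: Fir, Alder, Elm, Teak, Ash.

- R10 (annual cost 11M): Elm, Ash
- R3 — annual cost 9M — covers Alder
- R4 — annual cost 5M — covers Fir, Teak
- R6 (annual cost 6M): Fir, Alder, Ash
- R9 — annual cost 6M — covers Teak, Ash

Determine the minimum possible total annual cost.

Choose R10, R4, and R6: together they cover Fir, Alder, Elm, Teak, Ash — every station.
Total annual cost: 11 + 5 + 6 = 22.
No cover costs less than 22.

22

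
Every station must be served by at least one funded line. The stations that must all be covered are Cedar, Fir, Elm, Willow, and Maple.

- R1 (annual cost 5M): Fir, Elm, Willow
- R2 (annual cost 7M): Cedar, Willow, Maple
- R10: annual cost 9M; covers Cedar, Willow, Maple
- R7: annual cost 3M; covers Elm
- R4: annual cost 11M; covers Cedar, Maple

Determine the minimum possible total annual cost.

12

This is an integer covering problem.
Choose R1 and R2: together they cover Cedar, Fir, Elm, Willow, Maple — every station.
Total annual cost: 5 + 7 = 12.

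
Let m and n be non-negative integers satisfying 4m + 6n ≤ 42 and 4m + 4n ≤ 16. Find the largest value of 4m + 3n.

16

(m,n)=(4,0) is feasible, giving 16.
(m,n)=(3,1) is feasible, giving 15.
(m,n)=(3,0) is feasible, giving 12.
No feasible integer point exceeds 16.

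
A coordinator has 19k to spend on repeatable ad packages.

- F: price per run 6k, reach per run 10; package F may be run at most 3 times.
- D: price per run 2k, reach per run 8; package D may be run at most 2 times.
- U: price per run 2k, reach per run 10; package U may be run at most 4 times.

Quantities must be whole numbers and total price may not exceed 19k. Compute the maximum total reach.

66

This is a bounded integer knapsack.
Take 1×F, 2×D, and 4×U: price 18 ≤ 19, reach 1·10 + 2·8 + 4·10 = 66.
U has the best ratio (10/2) and is taken to its limit of 4; remaining capacity is filled optimally with the others.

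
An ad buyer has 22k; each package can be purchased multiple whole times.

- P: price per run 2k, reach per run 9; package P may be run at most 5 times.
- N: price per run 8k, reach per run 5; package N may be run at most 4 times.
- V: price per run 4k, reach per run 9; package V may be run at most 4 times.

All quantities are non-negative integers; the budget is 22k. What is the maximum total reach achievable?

P has the best ratio (9/2); taking only P gives at most 5×9 = 45 (stopped by the supply cap of 5).
Mixing does better — 5×P and 3×V: price 22 ≤ 22, reach 5·9 + 3·9 = 72.

72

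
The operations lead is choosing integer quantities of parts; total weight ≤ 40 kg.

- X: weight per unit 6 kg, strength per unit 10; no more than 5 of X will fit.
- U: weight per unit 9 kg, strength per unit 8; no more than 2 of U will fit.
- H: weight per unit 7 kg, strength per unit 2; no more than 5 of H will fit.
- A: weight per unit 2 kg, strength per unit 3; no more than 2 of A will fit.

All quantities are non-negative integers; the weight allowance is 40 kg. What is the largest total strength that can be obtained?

X has the best ratio (10/6); taking only X gives at most 5×10 = 50 (stopped by the supply cap of 5).
Mixing does better — 5×X and 1×U: weight 39 ≤ 40, strength 5·10 + 1·8 = 58.

58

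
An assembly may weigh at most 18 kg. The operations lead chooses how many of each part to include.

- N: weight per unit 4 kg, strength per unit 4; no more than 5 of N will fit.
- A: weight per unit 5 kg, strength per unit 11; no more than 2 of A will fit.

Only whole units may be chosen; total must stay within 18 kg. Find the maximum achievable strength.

Take 2×N and 2×A: weight 18 ≤ 18, strength 2·4 + 2·11 = 30.
A has the best ratio (11/5) and is taken to its limit of 2; remaining capacity is filled optimally with the others.

30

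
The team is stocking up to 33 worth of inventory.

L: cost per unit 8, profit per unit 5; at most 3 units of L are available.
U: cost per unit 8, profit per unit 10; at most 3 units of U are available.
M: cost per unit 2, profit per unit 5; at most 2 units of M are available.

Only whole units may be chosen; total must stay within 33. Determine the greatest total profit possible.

40

This is a bounded integer knapsack.
M has the best ratio (5/2); taking only M gives at most 2×5 = 10 (stopped by the supply cap of 2).
Mixing does better — 3×U and 2×M: cost 28 ≤ 33, profit 3·10 + 2·5 = 40.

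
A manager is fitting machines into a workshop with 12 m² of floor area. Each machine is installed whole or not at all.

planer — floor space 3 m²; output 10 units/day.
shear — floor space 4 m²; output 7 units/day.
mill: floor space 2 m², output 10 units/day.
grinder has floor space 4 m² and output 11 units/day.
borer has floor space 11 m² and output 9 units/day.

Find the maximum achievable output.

planer + shear + grinder: floor space 3 + 4 + 4 = 11 ≤ 12, output 10 + 7 + 11 = 28.
planer + mill + grinder: floor space 3 + 2 + 4 = 9 ≤ 12, output 10 + 10 + 11 = 31.
shear + mill + grinder: floor space 4 + 2 + 4 = 10 ≤ 12, output 7 + 10 + 11 = 28.
Best is planer, mill, and grinder with total output 31.

31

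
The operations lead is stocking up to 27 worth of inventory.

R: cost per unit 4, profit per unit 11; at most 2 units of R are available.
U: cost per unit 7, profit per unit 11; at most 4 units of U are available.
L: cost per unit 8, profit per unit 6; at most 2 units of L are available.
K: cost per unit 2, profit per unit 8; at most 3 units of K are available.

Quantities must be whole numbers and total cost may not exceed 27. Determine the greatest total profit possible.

60

3×U and 3×K: cost 27 ≤ 27, profit 3·11 + 3·8 = 57.
2×R, 2×U, and 2×K: cost 26 ≤ 27, profit 2·11 + 2·11 + 2·8 = 60.
Best is 60.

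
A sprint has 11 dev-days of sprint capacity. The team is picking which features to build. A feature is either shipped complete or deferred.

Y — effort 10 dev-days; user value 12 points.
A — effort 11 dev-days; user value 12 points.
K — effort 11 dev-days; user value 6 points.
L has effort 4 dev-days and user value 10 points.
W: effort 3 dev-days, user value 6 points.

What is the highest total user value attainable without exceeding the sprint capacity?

Take L and W: effort 4 + 3 = 7 ≤ 11, user value 10 + 6 = 16.
No other feasible combination does better.

16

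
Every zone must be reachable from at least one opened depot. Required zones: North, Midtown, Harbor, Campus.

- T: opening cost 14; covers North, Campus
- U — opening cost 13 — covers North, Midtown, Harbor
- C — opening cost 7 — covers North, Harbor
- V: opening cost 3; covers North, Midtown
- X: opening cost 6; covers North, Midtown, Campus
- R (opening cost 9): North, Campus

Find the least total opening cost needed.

13

The greedy cost-per-new-zone heuristic would pick V, X, and C for 16, but a cheaper cover exists.
Choose C and X: together they cover North, Midtown, Harbor, Campus — every zone.
Total opening cost: 7 + 6 = 13.
No cover costs less than 13.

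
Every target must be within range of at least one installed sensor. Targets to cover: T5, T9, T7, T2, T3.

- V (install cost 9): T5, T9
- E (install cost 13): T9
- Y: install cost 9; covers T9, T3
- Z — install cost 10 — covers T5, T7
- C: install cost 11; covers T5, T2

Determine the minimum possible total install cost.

The greedy cost-per-new-target heuristic would pick V, Y, Z, and C for 39, but a cheaper cover exists.
Choose Y, Z, and C: together they cover T5, T9, T7, T2, T3 — every target.
Total install cost: 9 + 10 + 11 = 30.
No cover costs less than 30.

30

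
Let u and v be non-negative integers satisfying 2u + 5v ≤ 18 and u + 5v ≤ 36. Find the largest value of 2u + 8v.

(u,v)=(1,3) is feasible, giving 26.
(u,v)=(0,3) is feasible, giving 24.
(u,v)=(2,2) is feasible, giving 20.
(u,v)=(1,2) is feasible, giving 18.
Maximum is 26 at (u,v)=(1,3).

26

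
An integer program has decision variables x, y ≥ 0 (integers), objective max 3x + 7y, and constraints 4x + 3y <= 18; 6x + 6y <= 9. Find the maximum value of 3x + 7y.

7

The continuous relaxation peaks at (0, 1.5) with value 10.50; rounding to a feasible lattice point costs some objective.
(x,y)=(0,1): 4·0+3·1=3≤18, 6·0+6·1=6≤9, objective 7.
(x,y)=(1,0): 4·1+3·0=4≤18, 6·1+6·0=6≤9, objective 3.
The best lattice point is (0,1), giving 7.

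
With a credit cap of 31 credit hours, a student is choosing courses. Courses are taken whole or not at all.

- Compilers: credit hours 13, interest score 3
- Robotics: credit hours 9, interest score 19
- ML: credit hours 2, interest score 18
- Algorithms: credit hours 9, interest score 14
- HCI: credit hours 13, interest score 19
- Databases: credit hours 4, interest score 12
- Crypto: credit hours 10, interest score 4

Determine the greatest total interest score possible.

Treat it as a binary knapsack problem.
Take Robotics, ML, HCI, and Databases: credit hours 9 + 2 + 13 + 4 = 28 ≤ 31, interest score 19 + 18 + 19 + 12 = 68.
No other feasible combination does better.

68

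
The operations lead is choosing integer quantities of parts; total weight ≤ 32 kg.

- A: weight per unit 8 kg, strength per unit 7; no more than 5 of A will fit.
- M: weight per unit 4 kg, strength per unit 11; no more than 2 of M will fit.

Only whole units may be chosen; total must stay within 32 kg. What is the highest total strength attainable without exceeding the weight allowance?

Take 3×A and 2×M: weight 32 ≤ 32, strength 3·7 + 2·11 = 43.
M has the best ratio (11/4) and is taken to its limit of 2; remaining capacity is filled optimally with the others.

43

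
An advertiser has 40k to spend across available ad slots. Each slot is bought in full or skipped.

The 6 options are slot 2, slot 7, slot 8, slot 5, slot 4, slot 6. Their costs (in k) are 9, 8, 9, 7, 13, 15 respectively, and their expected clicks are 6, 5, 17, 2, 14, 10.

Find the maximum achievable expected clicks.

Allowing fractional choices, the relaxed optimum would be about 43.0, but ad slots are indivisible.
slot 2 + slot 8 + slot 5 + slot 4: cost 9 + 9 + 7 + 13 = 38 ≤ 40, expected clicks 6 + 17 + 2 + 14 = 39.
slot 2 + slot 7 + slot 8 + slot 4: cost 9 + 8 + 9 + 13 = 39 ≤ 40, expected clicks 6 + 5 + 17 + 14 = 42.
slot 8 + slot 4 + slot 6: cost 9 + 13 + 15 = 37 ≤ 40, expected clicks 17 + 14 + 10 = 41.
Best is slot 2, slot 7, slot 8, and slot 4 with total expected clicks 42.

42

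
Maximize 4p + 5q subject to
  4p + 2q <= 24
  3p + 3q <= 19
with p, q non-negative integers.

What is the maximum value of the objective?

Relaxing integrality, the LP optimum is 31.67 at (p,q) = (0, 6.33), which is not an integer point.
(p,q)=(0,6): 4·0+2·6=12≤24, 3·0+3·6=18≤19, objective 30.
(p,q)=(1,5): 4·1+2·5=14≤24, 3·1+3·5=18≤19, objective 29.
(p,q)=(0,5): 4·0+2·5=10≤24, 3·0+3·5=15≤19, objective 25.
No feasible integer point exceeds 30.

30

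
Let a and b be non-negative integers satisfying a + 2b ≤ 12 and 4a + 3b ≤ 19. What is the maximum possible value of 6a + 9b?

(a,b)=(0,6) is feasible, giving 54.
(a,b)=(1,5) is feasible, giving 51.
Maximum is 54 at (a,b)=(0,6).

54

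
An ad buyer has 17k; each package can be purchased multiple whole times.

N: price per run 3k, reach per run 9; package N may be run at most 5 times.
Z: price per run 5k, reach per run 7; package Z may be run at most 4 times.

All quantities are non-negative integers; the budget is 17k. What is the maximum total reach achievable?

45

4×N and 1×Z: price 17 ≤ 17, reach 4·9 + 1·7 = 43.
5×N: price 15 ≤ 17, reach 5·9 = 45.
Best is 45.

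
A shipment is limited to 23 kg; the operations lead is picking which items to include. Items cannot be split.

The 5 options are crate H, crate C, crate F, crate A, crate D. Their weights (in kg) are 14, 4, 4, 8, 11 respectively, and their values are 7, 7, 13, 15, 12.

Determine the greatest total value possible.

Take crate F, crate A, and crate D: weight 4 + 8 + 11 = 23 ≤ 23, value 13 + 15 + 12 = 40.
No other feasible combination does better.

40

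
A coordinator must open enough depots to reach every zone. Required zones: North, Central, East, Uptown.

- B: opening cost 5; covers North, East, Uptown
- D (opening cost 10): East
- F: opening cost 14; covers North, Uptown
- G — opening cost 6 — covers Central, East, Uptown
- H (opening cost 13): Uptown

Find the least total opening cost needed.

11

This is a weighted set-cover instance.
Choose B and G: together they cover North, Central, East, Uptown — every zone.
Total opening cost: 5 + 6 = 11.
No cover costs less than 11.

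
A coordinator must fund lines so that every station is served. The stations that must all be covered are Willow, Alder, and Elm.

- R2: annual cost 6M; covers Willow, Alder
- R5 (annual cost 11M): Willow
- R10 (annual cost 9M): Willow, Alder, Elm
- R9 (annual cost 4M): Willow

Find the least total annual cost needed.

9

R10 alone covers Willow, Alder, Elm — every station.
Total annual cost: 9.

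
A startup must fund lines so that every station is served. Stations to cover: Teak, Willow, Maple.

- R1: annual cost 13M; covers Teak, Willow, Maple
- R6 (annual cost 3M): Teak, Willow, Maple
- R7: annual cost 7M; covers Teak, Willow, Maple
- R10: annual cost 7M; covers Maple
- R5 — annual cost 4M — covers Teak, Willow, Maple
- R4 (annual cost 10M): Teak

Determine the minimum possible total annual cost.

3

This is a weighted set-cover instance.
R6 alone covers Teak, Willow, Maple — every station.
Total annual cost: 3.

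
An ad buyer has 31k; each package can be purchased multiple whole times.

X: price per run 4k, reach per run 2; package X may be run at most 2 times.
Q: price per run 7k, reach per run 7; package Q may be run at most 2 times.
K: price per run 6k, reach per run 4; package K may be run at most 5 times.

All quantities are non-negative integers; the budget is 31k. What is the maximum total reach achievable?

24

Q has the best ratio (7/7); taking only Q gives at most 2×7 = 14 (stopped by the supply cap of 2).
Mixing does better — 1×X, 2×Q, and 2×K: price 30 ≤ 31, reach 1·2 + 2·7 + 2·4 = 24.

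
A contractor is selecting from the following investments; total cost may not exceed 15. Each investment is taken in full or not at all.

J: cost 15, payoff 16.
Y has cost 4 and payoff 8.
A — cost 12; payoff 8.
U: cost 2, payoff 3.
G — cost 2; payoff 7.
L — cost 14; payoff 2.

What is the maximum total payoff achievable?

Y + U + G: cost 4 + 2 + 2 = 8 ≤ 15, payoff 8 + 3 + 7 = 18.
J: cost 15 ≤ 15, payoff 16.
Best is Y, U, and G with total payoff 18.

18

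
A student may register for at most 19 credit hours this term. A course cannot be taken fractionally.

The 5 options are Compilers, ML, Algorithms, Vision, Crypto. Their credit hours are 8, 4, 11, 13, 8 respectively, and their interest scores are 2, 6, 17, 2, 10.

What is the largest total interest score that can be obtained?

This is a 0-1 knapsack instance.
Take Algorithms and Crypto: credit hours 11 + 8 = 19 ≤ 19, interest score 17 + 10 = 27.
No other feasible combination does better.

27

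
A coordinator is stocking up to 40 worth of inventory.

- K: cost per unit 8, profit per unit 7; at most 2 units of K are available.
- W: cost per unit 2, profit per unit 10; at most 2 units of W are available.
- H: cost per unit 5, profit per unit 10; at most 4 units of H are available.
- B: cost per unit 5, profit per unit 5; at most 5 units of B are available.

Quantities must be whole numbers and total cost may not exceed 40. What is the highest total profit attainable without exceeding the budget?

75

2×W, 4×H, and 3×B: cost 39 ≤ 40, profit 2·10 + 4·10 + 3·5 = 75.
2×K, 2×W, and 4×H: cost 40 ≤ 40, profit 2·7 + 2·10 + 4·10 = 74.
Best is 75.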